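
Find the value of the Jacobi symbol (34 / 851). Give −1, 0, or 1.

-1

Pull out 2: since 851 ≡ 3 (mod 8), (2/851) = -1.
Reciprocity: 17 ≡ 1 and 851 ≡ 3 (mod 4), so (17/851) = +(851/17).
Reduce top mod 17: now compute (1/17).
Reached (1/17) = 1. Collecting the sign flips along the way, the symbol is -1.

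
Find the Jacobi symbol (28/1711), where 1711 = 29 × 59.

1

Pull out 2^2: since 1711 ≡ 7 (mod 8), (2/1711) = +1, so (2/1711)^2 = +1.
Reciprocity: 7 ≡ 3 and 1711 ≡ 3 (mod 4), so (7/1711) = −(1711/7).
Reduce top mod 7: now compute (3/7).
Reciprocity: 3 ≡ 3 and 7 ≡ 3 (mod 4), so (3/7) = −(7/3).
Reduce top mod 3: now compute (1/3).
Reached (1/3) = 1. Collecting the sign flips along the way, the symbol is +1.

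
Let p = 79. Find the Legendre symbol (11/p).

1

Euler's criterion: (11/79) ≡ 11^39 (mod 79).
11^2 ≡ 42 (mod 79)
11^4 ≡ 26 (mod 79)
11^8 ≡ 44 (mod 79)
11^16 ≡ 40 (mod 79)
11^32 ≡ 20 (mod 79)
11^39 = 11^(32+4+2+1) ≡ 1 (mod 79).
Result is 1, so (11/79) = 1.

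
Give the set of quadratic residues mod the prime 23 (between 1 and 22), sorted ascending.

Square k = 1,…,11 (k and 23−k give the same square):
1²=1, 2²=4, 3²=9, 4²=16, 5²≡2, 6²≡13, 7²≡3, 8²≡18, 9²≡12, 10²≡8, 11²≡6 (mod 23).
So the quadratic residues mod 23 are {1, 2, 3, 4, 6, 8, 9, 12, 13, 16, 18}.

1,2,3,4,6,8,9,12,13,16,18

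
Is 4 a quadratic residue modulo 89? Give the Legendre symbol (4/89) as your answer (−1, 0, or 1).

Pull out 2^2: since 89 ≡ 1 (mod 8), (2/89) = +1, so (2/89)^2 = +1.
Reached (1/89) = 1. Collecting the sign flips along the way, the symbol is +1.

1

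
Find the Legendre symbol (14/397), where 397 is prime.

Pull out 2: since 397 ≡ 5 (mod 8), (2/397) = -1.
Reciprocity: 7 ≡ 3 and 397 ≡ 1 (mod 4), so (7/397) = +(397/7).
Reduce top mod 7: now compute (5/7).
Reciprocity: 5 ≡ 1 and 7 ≡ 3 (mod 4), so (5/7) = +(7/5).
Reduce top mod 5: now compute (2/5).
Pull out 2: since 5 ≡ 5 (mod 8), (2/5) = -1.
Reached (1/5) = 1. Collecting the sign flips along the way, the symbol is +1.

1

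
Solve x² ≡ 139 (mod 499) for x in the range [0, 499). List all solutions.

Since 499 ≡ 3 (mod 4), a square root of 139 is 139^((499+1)/4) = 139^125 mod 499.
Repeated squaring: 139^2≡359, 139^4≡139, 139^8≡359, 139^16≡139, 139^32≡359, 139^64≡139 (mod 499).
139^125 = 139^(64+32+16+8+4+1) ≡ 359 (mod 499).
Check: 359² = 128881 ≡ 139 (mod 499). The two roots are 140 and 359.

140, 359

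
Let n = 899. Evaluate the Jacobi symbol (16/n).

1

Pull out 2^4: since 899 ≡ 3 (mod 8), (2/899) = -1, so (2/899)^4 = +1.
Reached (1/899) = 1. Collecting the sign flips along the way, the symbol is +1.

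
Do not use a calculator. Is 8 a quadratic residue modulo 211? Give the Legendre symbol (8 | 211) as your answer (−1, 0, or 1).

-1

Pull out 2^3: since 211 ≡ 3 (mod 8), (2/211) = -1, so (2/211)^3 = -1.
Reached (1/211) = 1. Collecting the sign flips along the way, the symbol is -1.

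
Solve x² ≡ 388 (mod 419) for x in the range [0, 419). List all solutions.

Since 419 ≡ 3 (mod 4), a square root of 388 is 388^((419+1)/4) = 388^105 mod 419.
Repeated squaring: 388^2≡123, 388^4≡45, 388^8≡349, 388^16≡291, 388^32≡43, 388^64≡173 (mod 419).
388^105 = 388^(64+32+8+1) ≡ 236 (mod 419).
Check: 236² = 55696 ≡ 388 (mod 419). The two roots are 183 and 236.

183, 236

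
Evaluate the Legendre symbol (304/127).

1

First reduce: 304 ≡ 50 (mod 127).
Pull out 2: since 127 ≡ 7 (mod 8), (2/127) = +1.
Reciprocity: 25 ≡ 1 and 127 ≡ 3 (mod 4), so (25/127) = +(127/25).
Reduce top mod 25: now compute (2/25).
Pull out 2: since 25 ≡ 1 (mod 8), (2/25) = +1.
Reached (1/25) = 1. Collecting the sign flips along the way, the symbol is +1.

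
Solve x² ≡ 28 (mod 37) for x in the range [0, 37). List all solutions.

37 ≡ 1 (mod 4), so we find a root by search.
Trying successive values, 18² = 324 ≡ 28 (mod 37). The other root is 37 − 18 = 19.

18, 19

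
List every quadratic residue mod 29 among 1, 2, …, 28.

Square k = 1,…,14 (k and 29−k give the same square):
1²=1, 2²=4, 3²=9, 4²=16, 5²=25, 6²≡7, 7²≡20, 8²≡6, 9²≡23, 10²≡13, 11²≡5, 12²≡28, 13²≡24, 14²≡22 (mod 29).
So the quadratic residues mod 29 are {1, 4, 5, 6, 7, 9, 13, 16, 20, 22, 23, 24, 25, 28}.

1 4 5 6 7 9 13 16 20 22 23 24 25 28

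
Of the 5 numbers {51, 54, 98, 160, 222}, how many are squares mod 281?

(51/281) = -1 → non-residue.
(54/281) = -1 → non-residue.
(98/281) = +1 → QR.
(160/281) = +1 → QR.
(222/281) = +1 → QR.
Total quadratic residues among the 5: 3.

3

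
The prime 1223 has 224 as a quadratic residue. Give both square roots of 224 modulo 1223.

513, 710

Since 1223 ≡ 3 (mod 4), a square root of 224 is 224^((1223+1)/4) = 224^306 mod 1223.
Repeated squaring: 224^2≡33, 224^4≡1089, 224^8≡834, 224^16≡892, 224^32≡714, 224^64≡1028, 224^128≡112, 224^256≡314 (mod 1223).
224^306 = 224^(256+32+16+2) ≡ 710 (mod 1223).
Check: 710² = 504100 ≡ 224 (mod 1223). The two roots are 513 and 710.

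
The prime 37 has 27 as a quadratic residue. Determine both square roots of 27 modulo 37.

8, 29

37 ≡ 1 (mod 4), so we find a root by search.
Trying successive values, 8² = 64 ≡ 27 (mod 37). The other root is 37 − 8 = 29.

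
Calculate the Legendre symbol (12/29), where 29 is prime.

Euler's criterion: (12/29) ≡ 12^14 (mod 29).
12^2 ≡ 28 (mod 29)
12^4 ≡ 1 (mod 29)
12^8 ≡ 1 (mod 29)
12^14 = 12^(8+4+2) ≡ 28 (mod 29).
Result is 28 ≡ −1, so (12/29) = −1.

-1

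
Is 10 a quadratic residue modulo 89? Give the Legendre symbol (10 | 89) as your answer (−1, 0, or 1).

1

Pull out 2: since 89 ≡ 1 (mod 8), (2/89) = +1.
Reciprocity: 5 ≡ 1 and 89 ≡ 1 (mod 4), so (5/89) = +(89/5).
Reduce top mod 5: now compute (4/5).
Pull out 2^2: since 5 ≡ 5 (mod 8), (2/5) = -1, so (2/5)^2 = +1.
Reached (1/5) = 1. Collecting the sign flips along the way, the symbol is +1.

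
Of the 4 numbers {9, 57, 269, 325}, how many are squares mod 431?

2

(9/431) = +1 → QR.
(57/431) = +1 → QR.
(269/431) = -1 → non-residue.
(325/431) = -1 → non-residue.
Total quadratic residues among the 4: 2.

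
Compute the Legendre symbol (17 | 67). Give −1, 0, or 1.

Reciprocity: 17 ≡ 1 and 67 ≡ 3 (mod 4), so (17/67) = +(67/17).
Reduce top mod 17: now compute (16/17).
Pull out 2^4: since 17 ≡ 1 (mod 8), (2/17) = +1, so (2/17)^4 = +1.
Reached (1/17) = 1. Collecting the sign flips along the way, the symbol is +1.

1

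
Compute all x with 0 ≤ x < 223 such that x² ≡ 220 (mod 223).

Since 223 ≡ 3 (mod 4), a square root of 220 is 220^((223+1)/4) = 220^56 mod 223.
Repeated squaring: 220^2≡9, 220^4≡81, 220^8≡94, 220^16≡139, 220^32≡143 (mod 223).
220^56 = 220^(32+16+8) ≡ 144 (mod 223).
Check: 144² = 20736 ≡ 220 (mod 223). The two roots are 79 and 144.

79, 144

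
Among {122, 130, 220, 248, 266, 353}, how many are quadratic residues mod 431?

(122/431) = +1 → QR.
(130/431) = -1 → non-residue.
(220/431) = +1 → QR.
(248/431) = -1 → non-residue.
(266/431) = -1 → non-residue.
(353/431) = +1 → QR.
Total quadratic residues among the 6: 3.

3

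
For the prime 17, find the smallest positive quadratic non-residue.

3

(2/17) = +1, so 2 is a residue.
(3/17) = −1, so 3 is the smallest positive non-residue mod 17.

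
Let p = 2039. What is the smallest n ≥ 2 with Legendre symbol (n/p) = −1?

(2/2039) = +1, so 2 is a residue.
(3/2039) = +1, so 3 is a residue.
(4/2039) = +1, so 4 is a residue.
(5/2039) = +1, so 5 is a residue.
(6/2039) = +1, so 6 is a residue.
(7/2039) = −1, so 7 is the smallest positive non-residue mod 2039.

7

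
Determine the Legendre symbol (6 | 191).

1

Pull out 2: since 191 ≡ 7 (mod 8), (2/191) = +1.
Reciprocity: 3 ≡ 3 and 191 ≡ 3 (mod 4), so (3/191) = −(191/3).
Reduce top mod 3: now compute (2/3).
Pull out 2: since 3 ≡ 3 (mod 8), (2/3) = -1.
Reached (1/3) = 1. Collecting the sign flips along the way, the symbol is +1.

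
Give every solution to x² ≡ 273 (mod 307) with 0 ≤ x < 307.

Since 307 ≡ 3 (mod 4), a square root of 273 is 273^((307+1)/4) = 273^77 mod 307.
Repeated squaring: 273^2≡235, 273^4≡272, 273^8≡304, 273^16≡9, 273^32≡81, 273^64≡114 (mod 307).
273^77 = 273^(64+8+4+1) ≡ 102 (mod 307).
Check: 102² = 10404 ≡ 273 (mod 307). The two roots are 102 and 205.

102, 205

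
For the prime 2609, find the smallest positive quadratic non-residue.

(2/2609) = +1, so 2 is a residue.
(3/2609) = −1, so 3 is the smallest positive non-residue mod 2609.

3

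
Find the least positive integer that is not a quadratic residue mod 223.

3

(2/223) = +1, so 2 is a residue.
(3/223) = −1, so 3 is the smallest positive non-residue mod 223.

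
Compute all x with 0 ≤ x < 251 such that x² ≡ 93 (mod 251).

Since 251 ≡ 3 (mod 4), a square root of 93 is 93^((251+1)/4) = 93^63 mod 251.
Repeated squaring: 93^2≡115, 93^4≡173, 93^8≡60, 93^16≡86, 93^32≡117 (mod 251).
93^63 = 93^(32+16+8+4+2+1) ≡ 131 (mod 251).
Check: 131² = 17161 ≡ 93 (mod 251). The two roots are 120 and 131.

120, 131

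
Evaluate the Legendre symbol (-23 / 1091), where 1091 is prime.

-1

First reduce: -23 ≡ 1068 (mod 1091).
Pull out 2^2: since 1091 ≡ 3 (mod 8), (2/1091) = -1, so (2/1091)^2 = +1.
Reciprocity: 267 ≡ 3 and 1091 ≡ 3 (mod 4), so (267/1091) = −(1091/267).
Reduce top mod 267: now compute (23/267).
Reciprocity: 23 ≡ 3 and 267 ≡ 3 (mod 4), so (23/267) = −(267/23).
Reduce top mod 23: now compute (14/23).
Pull out 2: since 23 ≡ 7 (mod 8), (2/23) = +1.
Reciprocity: 7 ≡ 3 and 23 ≡ 3 (mod 4), so (7/23) = −(23/7).
Reduce top mod 7: now compute (2/7).
Pull out 2: since 7 ≡ 7 (mod 8), (2/7) = +1.
Reached (1/7) = 1. Collecting the sign flips along the way, the symbol is -1.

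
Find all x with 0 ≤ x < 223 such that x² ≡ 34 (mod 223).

82, 141

Since 223 ≡ 3 (mod 4), a square root of 34 is 34^((223+1)/4) = 34^56 mod 223.
Repeated squaring: 34^2≡41, 34^4≡120, 34^8≡128, 34^16≡105, 34^32≡98 (mod 223).
34^56 = 34^(32+16+8) ≡ 82 (mod 223).
Check: 82² = 6724 ≡ 34 (mod 223). The two roots are 82 and 141.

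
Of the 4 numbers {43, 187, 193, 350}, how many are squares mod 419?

(43/419) = +1 → QR.
(187/419) = +1 → QR.
(193/419) = -1 → non-residue.
(350/419) = -1 → non-residue.
Total quadratic residues among the 4: 2.

2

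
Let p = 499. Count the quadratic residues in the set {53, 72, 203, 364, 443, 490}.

1

(53/499) = -1 → non-residue.
(72/499) = -1 → non-residue.
(203/499) = -1 → non-residue.
(364/499) = +1 → QR.
(443/499) = -1 → non-residue.
(490/499) = -1 → non-residue.
Total quadratic residues among the 6: 1.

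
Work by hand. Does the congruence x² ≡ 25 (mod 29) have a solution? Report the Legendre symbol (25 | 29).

1

Reciprocity: 25 ≡ 1 and 29 ≡ 1 (mod 4), so (25/29) = +(29/25).
Reduce top mod 25: now compute (4/25).
Pull out 2^2: since 25 ≡ 1 (mod 8), (2/25) = +1, so (2/25)^2 = +1.
Reached (1/25) = 1. Collecting the sign flips along the way, the symbol is +1.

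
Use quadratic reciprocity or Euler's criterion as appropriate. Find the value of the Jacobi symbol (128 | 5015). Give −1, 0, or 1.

1

Pull out 2^7: since 5015 ≡ 7 (mod 8), (2/5015) = +1, so (2/5015)^7 = +1.
Reached (1/5015) = 1. Collecting the sign flips along the way, the symbol is +1.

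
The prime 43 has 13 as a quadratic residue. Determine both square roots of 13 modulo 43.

20, 23

Since 43 ≡ 3 (mod 4), a square root of 13 is 13^((43+1)/4) = 13^11 mod 43.
Repeated squaring: 13^2≡40, 13^4≡9, 13^8≡38 (mod 43).
13^11 = 13^(8+2+1) ≡ 23 (mod 43).
Check: 23² = 529 ≡ 13 (mod 43). The two roots are 20 and 23.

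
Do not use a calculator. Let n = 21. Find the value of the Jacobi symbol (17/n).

1

Reciprocity: 17 ≡ 1 and 21 ≡ 1 (mod 4), so (17/21) = +(21/17).
Reduce top mod 17: now compute (4/17).
Pull out 2^2: since 17 ≡ 1 (mod 8), (2/17) = +1, so (2/17)^2 = +1.
Reached (1/17) = 1. Collecting the sign flips along the way, the symbol is +1.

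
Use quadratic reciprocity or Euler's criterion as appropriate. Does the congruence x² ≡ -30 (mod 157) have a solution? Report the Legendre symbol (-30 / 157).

First reduce: -30 ≡ 127 (mod 157).
Reciprocity: 127 ≡ 3 and 157 ≡ 1 (mod 4), so (127/157) = +(157/127).
Reduce top mod 127: now compute (30/127).
Pull out 2: since 127 ≡ 7 (mod 8), (2/127) = +1.
Reciprocity: 15 ≡ 3 and 127 ≡ 3 (mod 4), so (15/127) = −(127/15).
Reduce top mod 15: now compute (7/15).
Reciprocity: 7 ≡ 3 and 15 ≡ 3 (mod 4), so (7/15) = −(15/7).
Reduce top mod 7: now compute (1/7).
Reached (1/7) = 1. Collecting the sign flips along the way, the symbol is +1.

1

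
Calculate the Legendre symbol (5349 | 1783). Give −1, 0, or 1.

First reduce: 5349 ≡ 0 (mod 1783).
Top reduces to 0: gcd > 1, so the symbol is 0.

0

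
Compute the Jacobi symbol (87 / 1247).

0

Reciprocity: 87 ≡ 3 and 1247 ≡ 3 (mod 4), so (87/1247) = −(1247/87).
Reduce top mod 87: now compute (29/87).
Reciprocity: 29 ≡ 1 and 87 ≡ 3 (mod 4), so (29/87) = +(87/29).
Reduce top mod 29: now compute (0/29).
Top reduces to 0: gcd > 1, so the symbol is 0.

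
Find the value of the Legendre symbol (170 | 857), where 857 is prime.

1

Euler's criterion: (170/857) ≡ 170^428 (mod 857).
170^2 ≡ 619 (mod 857)
170^4 ≡ 82 (mod 857)
170^8 ≡ 725 (mod 857)
170^16 ≡ 284 (mod 857)
170^32 ≡ 98 (mod 857)
170^64 ≡ 177 (mod 857)
170^128 ≡ 477 (mod 857)
170^256 ≡ 424 (mod 857)
170^428 = 170^(256+128+32+8+4) ≡ 1 (mod 857).
Result is 1, so (170/857) = 1.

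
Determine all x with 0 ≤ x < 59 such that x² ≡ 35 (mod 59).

Since 59 ≡ 3 (mod 4), a square root of 35 is 35^((59+1)/4) = 35^15 mod 59.
Repeated squaring: 35^2≡45, 35^4≡19, 35^8≡7 (mod 59).
35^15 = 35^(8+4+2+1) ≡ 25 (mod 59).
Check: 25² = 625 ≡ 35 (mod 59). The two roots are 25 and 34.

25, 34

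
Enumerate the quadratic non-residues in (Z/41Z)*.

3,6,7,11,12,13,14,15,17,19,22,24,26,27,28,29,30,34,35,38

Square k = 1,…,20 (k and 41−k give the same square):
1²=1, 2²=4, 3²=9, 4²=16, 5²=25, 6²=36, 7²≡8, 8²≡23, 9²≡40, 10²≡18, 11²≡39, 12²≡21, 13²≡5, 14²≡32, 15²≡20, 16²≡10, 17²≡2, 18²≡37, 19²≡33, 20²≡31 (mod 41).
The residues are {1, 2, 4, 5, 8, 9, 10, 16, 18, 20, 21, 23, 25, 31, 32, 33, 36, 37, 39, 40}; the non-residues are the remaining 20 nonzero classes.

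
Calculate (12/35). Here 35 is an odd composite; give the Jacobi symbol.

Pull out 2^2: since 35 ≡ 3 (mod 8), (2/35) = -1, so (2/35)^2 = +1.
Reciprocity: 3 ≡ 3 and 35 ≡ 3 (mod 4), so (3/35) = −(35/3).
Reduce top mod 3: now compute (2/3).
Pull out 2: since 3 ≡ 3 (mod 8), (2/3) = -1.
Reached (1/3) = 1. Collecting the sign flips along the way, the symbol is +1.

1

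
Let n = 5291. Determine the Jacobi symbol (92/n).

Pull out 2^2: since 5291 ≡ 3 (mod 8), (2/5291) = -1, so (2/5291)^2 = +1.
Reciprocity: 23 ≡ 3 and 5291 ≡ 3 (mod 4), so (23/5291) = −(5291/23).
Reduce top mod 23: now compute (1/23).
Reached (1/23) = 1. Collecting the sign flips along the way, the symbol is -1.

-1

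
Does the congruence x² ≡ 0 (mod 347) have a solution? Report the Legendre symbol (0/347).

0

Top reduces to 0: gcd > 1, so the symbol is 0.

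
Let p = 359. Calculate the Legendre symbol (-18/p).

-1

First reduce: -18 ≡ 341 (mod 359).
Reciprocity: 341 ≡ 1 and 359 ≡ 3 (mod 4), so (341/359) = +(359/341).
Reduce top mod 341: now compute (18/341).
Pull out 2: since 341 ≡ 5 (mod 8), (2/341) = -1.
Reciprocity: 9 ≡ 1 and 341 ≡ 1 (mod 4), so (9/341) = +(341/9).
Reduce top mod 9: now compute (8/9).
Pull out 2^3: since 9 ≡ 1 (mod 8), (2/9) = +1, so (2/9)^3 = +1.
Reached (1/9) = 1. Collecting the sign flips along the way, the symbol is -1.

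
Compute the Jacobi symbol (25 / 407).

Reciprocity: 25 ≡ 1 and 407 ≡ 3 (mod 4), so (25/407) = +(407/25).
Reduce top mod 25: now compute (7/25).
Reciprocity: 7 ≡ 3 and 25 ≡ 1 (mod 4), so (7/25) = +(25/7).
Reduce top mod 7: now compute (4/7).
Pull out 2^2: since 7 ≡ 7 (mod 8), (2/7) = +1, so (2/7)^2 = +1.
Reached (1/7) = 1. Collecting the sign flips along the way, the symbol is +1.

1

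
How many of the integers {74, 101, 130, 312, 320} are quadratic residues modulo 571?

(74/571) = -1 → non-residue.
(101/571) = -1 → non-residue.
(130/571) = -1 → non-residue.
(312/571) = +1 → QR.
(320/571) = +1 → QR.
Total quadratic residues among the 5: 2.

2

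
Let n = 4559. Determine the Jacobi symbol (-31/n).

First reduce: -31 ≡ 4528 (mod 4559).
Pull out 2^4: since 4559 ≡ 7 (mod 8), (2/4559) = +1, so (2/4559)^4 = +1.
Reciprocity: 283 ≡ 3 and 4559 ≡ 3 (mod 4), so (283/4559) = −(4559/283).
Reduce top mod 283: now compute (31/283).
Reciprocity: 31 ≡ 3 and 283 ≡ 3 (mod 4), so (31/283) = −(283/31).
Reduce top mod 31: now compute (4/31).
Pull out 2^2: since 31 ≡ 7 (mod 8), (2/31) = +1, so (2/31)^2 = +1.
Reached (1/31) = 1. Collecting the sign flips along the way, the symbol is +1.

1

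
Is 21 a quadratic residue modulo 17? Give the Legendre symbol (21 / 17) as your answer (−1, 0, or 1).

1

Euler's criterion: (21/17) ≡ 4^8 (mod 17).
4^2 ≡ 16 (mod 17)
4^4 ≡ 1 (mod 17)
4^8 ≡ 1 (mod 17)
4^8 = 4^(8) ≡ 1 (mod 17).
Result is 1, so (21/17) = 1.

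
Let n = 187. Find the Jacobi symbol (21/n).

Reciprocity: 21 ≡ 1 and 187 ≡ 3 (mod 4), so (21/187) = +(187/21).
Reduce top mod 21: now compute (19/21).
Reciprocity: 19 ≡ 3 and 21 ≡ 1 (mod 4), so (19/21) = +(21/19).
Reduce top mod 19: now compute (2/19).
Pull out 2: since 19 ≡ 3 (mod 8), (2/19) = -1.
Reached (1/19) = 1. Collecting the sign flips along the way, the symbol is -1.

-1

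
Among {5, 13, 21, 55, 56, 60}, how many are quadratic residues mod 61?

(5/61) = +1 → QR.
(13/61) = +1 → QR.
(21/61) = -1 → non-residue.
(55/61) = -1 → non-residue.
(56/61) = +1 → QR.
(60/61) = +1 → QR.
Total quadratic residues among the 6: 4.

4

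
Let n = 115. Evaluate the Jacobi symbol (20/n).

0

Pull out 2^2: since 115 ≡ 3 (mod 8), (2/115) = -1, so (2/115)^2 = +1.
Reciprocity: 5 ≡ 1 and 115 ≡ 3 (mod 4), so (5/115) = +(115/5).
Reduce top mod 5: now compute (0/5).
Top reduces to 0: gcd > 1, so the symbol is 0.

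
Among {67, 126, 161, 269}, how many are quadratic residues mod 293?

4

(67/293) = +1 → QR.
(126/293) = +1 → QR.
(161/293) = +1 → QR.
(269/293) = +1 → QR.
Total quadratic residues among the 4: 4.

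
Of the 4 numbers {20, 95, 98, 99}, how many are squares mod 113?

(20/113) = -1 → non-residue.
(95/113) = +1 → QR.
(98/113) = +1 → QR.
(99/113) = +1 → QR.
Total quadratic residues among the 4: 3.

3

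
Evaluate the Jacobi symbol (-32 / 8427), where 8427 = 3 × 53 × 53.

1

First reduce: -32 ≡ 8395 (mod 8427).
Reciprocity: 8395 ≡ 3 and 8427 ≡ 3 (mod 4), so (8395/8427) = −(8427/8395).
Reduce top mod 8395: now compute (32/8395).
Pull out 2^5: since 8395 ≡ 3 (mod 8), (2/8395) = -1, so (2/8395)^5 = -1.
Reached (1/8395) = 1. Collecting the sign flips along the way, the symbol is +1.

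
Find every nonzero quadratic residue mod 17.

Square k = 1,…,8 (k and 17−k give the same square):
1²=1, 2²=4, 3²=9, 4²=16, 5²≡8, 6²≡2, 7²≡15, 8²≡13 (mod 17).
So the quadratic residues mod 17 are {1, 2, 4, 8, 9, 13, 15, 16}.

1, 2, 4, 8, 9, 13, 15, 16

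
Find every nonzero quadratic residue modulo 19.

Square k = 1,…,9 (k and 19−k give the same square):
1²=1, 2²=4, 3²=9, 4²=16, 5²≡6, 6²≡17, 7²≡11, 8²≡7, 9²≡5 (mod 19).
So the quadratic residues mod 19 are {1, 4, 5, 6, 7, 9, 11, 16, 17}.

1,4,5,6,7,9,11,16,17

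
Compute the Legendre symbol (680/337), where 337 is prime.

Euler's criterion: (680/337) ≡ 6^168 (mod 337).
6^2 ≡ 36 (mod 337)
6^4 ≡ 285 (mod 337)
6^8 ≡ 8 (mod 337)
6^16 ≡ 64 (mod 337)
6^32 ≡ 52 (mod 337)
6^64 ≡ 8 (mod 337)
6^128 ≡ 64 (mod 337)
6^168 = 6^(128+32+8) ≡ 1 (mod 337).
Result is 1, so (680/337) = 1.

1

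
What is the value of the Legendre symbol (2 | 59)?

-1

Pull out 2: since 59 ≡ 3 (mod 8), (2/59) = -1.
Reached (1/59) = 1. Collecting the sign flips along the way, the symbol is -1.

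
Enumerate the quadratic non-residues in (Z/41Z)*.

3, 6, 7, 11, 12, 13, 14, 15, 17, 19, 22, 24, 26, 27, 28, 29, 30, 34, 35, 38

Square k = 1,…,20 (k and 41−k give the same square):
1²=1, 2²=4, 3²=9, 4²=16, 5²=25, 6²=36, 7²≡8, 8²≡23, 9²≡40, 10²≡18, 11²≡39, 12²≡21, 13²≡5, 14²≡32, 15²≡20, 16²≡10, 17²≡2, 18²≡37, 19²≡33, 20²≡31 (mod 41).
The residues are {1, 2, 4, 5, 8, 9, 10, 16, 18, 20, 21, 23, 25, 31, 32, 33, 36, 37, 39, 40}; the non-residues are the remaining 20 nonzero classes.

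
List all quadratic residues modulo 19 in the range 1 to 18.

Square k = 1,…,9 (k and 19−k give the same square):
1²=1, 2²=4, 3²=9, 4²=16, 5²≡6, 6²≡17, 7²≡11, 8²≡7, 9²≡5 (mod 19).
So the quadratic residues mod 19 are {1, 4, 5, 6, 7, 9, 11, 16, 17}.

1,4,5,6,7,9,11,16,17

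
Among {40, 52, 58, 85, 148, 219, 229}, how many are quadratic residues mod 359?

(40/359) = +1 → QR.
(52/359) = -1 → non-residue.
(58/359) = -1 → non-residue.
(85/359) = +1 → QR.
(148/359) = +1 → QR.
(219/359) = +1 → QR.
(229/359) = +1 → QR.
Total quadratic residues among the 7: 5.

5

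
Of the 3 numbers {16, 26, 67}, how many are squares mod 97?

(16/97) = +1 → QR.
(26/97) = -1 → non-residue.
(67/97) = -1 → non-residue.
Total quadratic residues among the 3: 1.

1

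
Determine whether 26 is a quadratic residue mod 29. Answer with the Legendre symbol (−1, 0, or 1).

-1

Euler's criterion: (26/29) ≡ 26^14 (mod 29).
26^2 ≡ 9 (mod 29)
26^4 ≡ 23 (mod 29)
26^8 ≡ 7 (mod 29)
26^14 = 26^(8+4+2) ≡ 28 (mod 29).
Result is 28 ≡ −1, so (26/29) = −1.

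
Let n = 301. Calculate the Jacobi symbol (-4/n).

1

First reduce: -4 ≡ 297 (mod 301).
Reciprocity: 297 ≡ 1 and 301 ≡ 1 (mod 4), so (297/301) = +(301/297).
Reduce top mod 297: now compute (4/297).
Pull out 2^2: since 297 ≡ 1 (mod 8), (2/297) = +1, so (2/297)^2 = +1.
Reached (1/297) = 1. Collecting the sign flips along the way, the symbol is +1.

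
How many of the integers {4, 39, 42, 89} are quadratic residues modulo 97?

2

(4/97) = +1 → QR.
(39/97) = -1 → non-residue.
(42/97) = -1 → non-residue.
(89/97) = +1 → QR.
Total quadratic residues among the 4: 2.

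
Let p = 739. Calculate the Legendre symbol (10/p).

Euler's criterion: (10/739) ≡ 10^369 (mod 739).
10^2 ≡ 100 (mod 739)
10^4 ≡ 393 (mod 739)
10^8 ≡ 737 (mod 739)
10^16 ≡ 4 (mod 739)
10^32 ≡ 16 (mod 739)
10^64 ≡ 256 (mod 739)
10^128 ≡ 504 (mod 739)
10^256 ≡ 539 (mod 739)
10^369 = 10^(256+64+32+16+1) ≡ 738 (mod 739).
Result is 738 ≡ −1, so (10/739) = −1.

-1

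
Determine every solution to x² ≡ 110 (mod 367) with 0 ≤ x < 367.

117, 250

Since 367 ≡ 3 (mod 4), a square root of 110 is 110^((367+1)/4) = 110^92 mod 367.
Repeated squaring: 110^2≡356, 110^4≡121, 110^8≡328, 110^16≡53, 110^32≡240, 110^64≡348 (mod 367).
110^92 = 110^(64+16+8+4) ≡ 117 (mod 367).
Check: 117² = 13689 ≡ 110 (mod 367). The two roots are 117 and 250.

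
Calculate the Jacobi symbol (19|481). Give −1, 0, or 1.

Reciprocity: 19 ≡ 3 and 481 ≡ 1 (mod 4), so (19/481) = +(481/19).
Reduce top mod 19: now compute (6/19).
Pull out 2: since 19 ≡ 3 (mod 8), (2/19) = -1.
Reciprocity: 3 ≡ 3 and 19 ≡ 3 (mod 4), so (3/19) = −(19/3).
Reduce top mod 3: now compute (1/3).
Reached (1/3) = 1. Collecting the sign flips along the way, the symbol is +1.

1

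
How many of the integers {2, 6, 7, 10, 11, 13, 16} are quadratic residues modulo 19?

(2/19) = -1 → non-residue.
(6/19) = +1 → QR.
(7/19) = +1 → QR.
(10/19) = -1 → non-residue.
(11/19) = +1 → QR.
(13/19) = -1 → non-residue.
(16/19) = +1 → QR.
Total quadratic residues among the 7: 4.

4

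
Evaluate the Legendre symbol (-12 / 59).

-1

First reduce: -12 ≡ 47 (mod 59).
Reciprocity: 47 ≡ 3 and 59 ≡ 3 (mod 4), so (47/59) = −(59/47).
Reduce top mod 47: now compute (12/47).
Pull out 2^2: since 47 ≡ 7 (mod 8), (2/47) = +1, so (2/47)^2 = +1.
Reciprocity: 3 ≡ 3 and 47 ≡ 3 (mod 4), so (3/47) = −(47/3).
Reduce top mod 3: now compute (2/3).
Pull out 2: since 3 ≡ 3 (mod 8), (2/3) = -1.
Reached (1/3) = 1. Collecting the sign flips along the way, the symbol is -1.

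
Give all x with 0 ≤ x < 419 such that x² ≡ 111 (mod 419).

207, 212

Since 419 ≡ 3 (mod 4), a square root of 111 is 111^((419+1)/4) = 111^105 mod 419.
Repeated squaring: 111^2≡170, 111^4≡408, 111^8≡121, 111^16≡395, 111^32≡157, 111^64≡347 (mod 419).
111^105 = 111^(64+32+8+1) ≡ 207 (mod 419).
Check: 207² = 42849 ≡ 111 (mod 419). The two roots are 207 and 212.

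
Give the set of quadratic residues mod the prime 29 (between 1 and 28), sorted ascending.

1,4,5,6,7,9,13,16,20,22,23,24,25,28

Square k = 1,…,14 (k and 29−k give the same square):
1²=1, 2²=4, 3²=9, 4²=16, 5²=25, 6²≡7, 7²≡20, 8²≡6, 9²≡23, 10²≡13, 11²≡5, 12²≡28, 13²≡24, 14²≡22 (mod 29).
So the quadratic residues mod 29 are {1, 4, 5, 6, 7, 9, 13, 16, 20, 22, 23, 24, 25, 28}.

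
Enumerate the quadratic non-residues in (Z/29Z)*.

Square k = 1,…,14 (k and 29−k give the same square):
1²=1, 2²=4, 3²=9, 4²=16, 5²=25, 6²≡7, 7²≡20, 8²≡6, 9²≡23, 10²≡13, 11²≡5, 12²≡28, 13²≡24, 14²≡22 (mod 29).
The residues are {1, 4, 5, 6, 7, 9, 13, 16, 20, 22, 23, 24, 25, 28}; the non-residues are the remaining 14 nonzero classes.

2, 3, 8, 10, 11, 12, 14, 15, 17, 18, 19, 21, 26, 27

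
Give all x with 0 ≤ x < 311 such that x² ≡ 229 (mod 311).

134, 177

Since 311 ≡ 3 (mod 4), a square root of 229 is 229^((311+1)/4) = 229^78 mod 311.
Repeated squaring: 229^2≡193, 229^4≡240, 229^8≡65, 229^16≡182, 229^32≡158, 229^64≡84 (mod 311).
229^78 = 229^(64+8+4+2) ≡ 134 (mod 311).
Check: 134² = 17956 ≡ 229 (mod 311). The two roots are 134 and 177.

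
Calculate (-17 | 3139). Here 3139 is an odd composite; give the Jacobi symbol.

First reduce: -17 ≡ 3122 (mod 3139).
Pull out 2: since 3139 ≡ 3 (mod 8), (2/3139) = -1.
Reciprocity: 1561 ≡ 1 and 3139 ≡ 3 (mod 4), so (1561/3139) = +(3139/1561).
Reduce top mod 1561: now compute (17/1561).
Reciprocity: 17 ≡ 1 and 1561 ≡ 1 (mod 4), so (17/1561) = +(1561/17).
Reduce top mod 17: now compute (14/17).
Pull out 2: since 17 ≡ 1 (mod 8), (2/17) = +1.
Reciprocity: 7 ≡ 3 and 17 ≡ 1 (mod 4), so (7/17) = +(17/7).
Reduce top mod 7: now compute (3/7).
Reciprocity: 3 ≡ 3 and 7 ≡ 3 (mod 4), so (3/7) = −(7/3).
Reduce top mod 3: now compute (1/3).
Reached (1/3) = 1. Collecting the sign flips along the way, the symbol is +1.

1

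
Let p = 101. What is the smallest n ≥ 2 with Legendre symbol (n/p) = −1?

(2/101) = −1, so 2 is the smallest positive non-residue mod 101.

2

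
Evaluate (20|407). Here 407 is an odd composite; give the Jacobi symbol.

Pull out 2^2: since 407 ≡ 7 (mod 8), (2/407) = +1, so (2/407)^2 = +1.
Reciprocity: 5 ≡ 1 and 407 ≡ 3 (mod 4), so (5/407) = +(407/5).
Reduce top mod 5: now compute (2/5).
Pull out 2: since 5 ≡ 5 (mod 8), (2/5) = -1.
Reached (1/5) = 1. Collecting the sign flips along the way, the symbol is -1.

-1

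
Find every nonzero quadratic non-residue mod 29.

2, 3, 8, 10, 11, 12, 14, 15, 17, 18, 19, 21, 26, 27

Square k = 1,…,14 (k and 29−k give the same square):
1²=1, 2²=4, 3²=9, 4²=16, 5²=25, 6²≡7, 7²≡20, 8²≡6, 9²≡23, 10²≡13, 11²≡5, 12²≡28, 13²≡24, 14²≡22 (mod 29).
The residues are {1, 4, 5, 6, 7, 9, 13, 16, 20, 22, 23, 24, 25, 28}; the non-residues are the remaining 14 nonzero classes.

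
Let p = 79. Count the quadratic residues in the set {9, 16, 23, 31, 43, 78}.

4

(9/79) = +1 → QR.
(16/79) = +1 → QR.
(23/79) = +1 → QR.
(31/79) = +1 → QR.
(43/79) = -1 → non-residue.
(78/79) = -1 → non-residue.
Total quadratic residues among the 6: 4.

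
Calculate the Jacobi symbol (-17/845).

First reduce: -17 ≡ 828 (mod 845).
Pull out 2^2: since 845 ≡ 5 (mod 8), (2/845) = -1, so (2/845)^2 = +1.
Reciprocity: 207 ≡ 3 and 845 ≡ 1 (mod 4), so (207/845) = +(845/207).
Reduce top mod 207: now compute (17/207).
Reciprocity: 17 ≡ 1 and 207 ≡ 3 (mod 4), so (17/207) = +(207/17).
Reduce top mod 17: now compute (3/17).
Reciprocity: 3 ≡ 3 and 17 ≡ 1 (mod 4), so (3/17) = +(17/3).
Reduce top mod 3: now compute (2/3).
Pull out 2: since 3 ≡ 3 (mod 8), (2/3) = -1.
Reached (1/3) = 1. Collecting the sign flips along the way, the symbol is -1.

-1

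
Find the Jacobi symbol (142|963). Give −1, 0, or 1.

1

Pull out 2: since 963 ≡ 3 (mod 8), (2/963) = -1.
Reciprocity: 71 ≡ 3 and 963 ≡ 3 (mod 4), so (71/963) = −(963/71).
Reduce top mod 71: now compute (40/71).
Pull out 2^3: since 71 ≡ 7 (mod 8), (2/71) = +1, so (2/71)^3 = +1.
Reciprocity: 5 ≡ 1 and 71 ≡ 3 (mod 4), so (5/71) = +(71/5).
Reduce top mod 5: now compute (1/5).
Reached (1/5) = 1. Collecting the sign flips along the way, the symbol is +1.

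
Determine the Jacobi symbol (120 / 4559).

1

Pull out 2^3: since 4559 ≡ 7 (mod 8), (2/4559) = +1, so (2/4559)^3 = +1.
Reciprocity: 15 ≡ 3 and 4559 ≡ 3 (mod 4), so (15/4559) = −(4559/15).
Reduce top mod 15: now compute (14/15).
Pull out 2: since 15 ≡ 7 (mod 8), (2/15) = +1.
Reciprocity: 7 ≡ 3 and 15 ≡ 3 (mod 4), so (7/15) = −(15/7).
Reduce top mod 7: now compute (1/7).
Reached (1/7) = 1. Collecting the sign flips along the way, the symbol is +1.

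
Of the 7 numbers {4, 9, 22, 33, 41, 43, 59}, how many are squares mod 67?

5

(4/67) = +1 → QR.
(9/67) = +1 → QR.
(22/67) = +1 → QR.
(33/67) = +1 → QR.
(41/67) = -1 → non-residue.
(43/67) = -1 → non-residue.
(59/67) = +1 → QR.
Total quadratic residues among the 7: 5.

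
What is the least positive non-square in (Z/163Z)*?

(2/163) = −1, so 2 is the smallest positive non-residue mod 163.

2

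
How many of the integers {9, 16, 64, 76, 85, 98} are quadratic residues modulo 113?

(9/113) = +1 → QR.
(16/113) = +1 → QR.
(64/113) = +1 → QR.
(76/113) = -1 → non-residue.
(85/113) = +1 → QR.
(98/113) = +1 → QR.
Total quadratic residues among the 6: 5.

5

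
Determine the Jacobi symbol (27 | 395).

Reciprocity: 27 ≡ 3 and 395 ≡ 3 (mod 4), so (27/395) = −(395/27).
Reduce top mod 27: now compute (17/27).
Reciprocity: 17 ≡ 1 and 27 ≡ 3 (mod 4), so (17/27) = +(27/17).
Reduce top mod 17: now compute (10/17).
Pull out 2: since 17 ≡ 1 (mod 8), (2/17) = +1.
Reciprocity: 5 ≡ 1 and 17 ≡ 1 (mod 4), so (5/17) = +(17/5).
Reduce top mod 5: now compute (2/5).
Pull out 2: since 5 ≡ 5 (mod 8), (2/5) = -1.
Reached (1/5) = 1. Collecting the sign flips along the way, the symbol is +1.

1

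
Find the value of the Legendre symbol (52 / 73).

Pull out 2^2: since 73 ≡ 1 (mod 8), (2/73) = +1, so (2/73)^2 = +1.
Reciprocity: 13 ≡ 1 and 73 ≡ 1 (mod 4), so (13/73) = +(73/13).
Reduce top mod 13: now compute (8/13).
Pull out 2^3: since 13 ≡ 5 (mod 8), (2/13) = -1, so (2/13)^3 = -1.
Reached (1/13) = 1. Collecting the sign flips along the way, the symbol is -1.

-1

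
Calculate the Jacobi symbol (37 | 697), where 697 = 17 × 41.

-1

Reciprocity: 37 ≡ 1 and 697 ≡ 1 (mod 4), so (37/697) = +(697/37).
Reduce top mod 37: now compute (31/37).
Reciprocity: 31 ≡ 3 and 37 ≡ 1 (mod 4), so (31/37) = +(37/31).
Reduce top mod 31: now compute (6/31).
Pull out 2: since 31 ≡ 7 (mod 8), (2/31) = +1.
Reciprocity: 3 ≡ 3 and 31 ≡ 3 (mod 4), so (3/31) = −(31/3).
Reduce top mod 3: now compute (1/3).
Reached (1/3) = 1. Collecting the sign flips along the way, the symbol is -1.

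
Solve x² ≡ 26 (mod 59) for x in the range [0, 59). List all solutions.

12, 47

Since 59 ≡ 3 (mod 4), a square root of 26 is 26^((59+1)/4) = 26^15 mod 59.
Repeated squaring: 26^2≡27, 26^4≡21, 26^8≡28 (mod 59).
26^15 = 26^(8+4+2+1) ≡ 12 (mod 59).
Check: 12² = 144 ≡ 26 (mod 59). The two roots are 12 and 47.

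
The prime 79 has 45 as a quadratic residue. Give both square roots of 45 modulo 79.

Since 79 ≡ 3 (mod 4), a square root of 45 is 45^((79+1)/4) = 45^20 mod 79.
Repeated squaring: 45^2≡50, 45^4≡51, 45^8≡73, 45^16≡36 (mod 79).
45^20 = 45^(16+4) ≡ 19 (mod 79).
Check: 19² = 361 ≡ 45 (mod 79). The two roots are 19 and 60.

19, 60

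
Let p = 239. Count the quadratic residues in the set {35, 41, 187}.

1

(35/239) = -1 → non-residue.
(41/239) = -1 → non-residue.
(187/239) = +1 → QR.
Total quadratic residues among the 3: 1.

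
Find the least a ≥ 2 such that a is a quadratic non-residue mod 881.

3

(2/881) = +1, so 2 is a residue.
(3/881) = −1, so 3 is the smallest positive non-residue mod 881.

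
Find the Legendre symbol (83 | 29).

1

Euler's criterion: (83/29) ≡ 25^14 (mod 29).
25^2 ≡ 16 (mod 29)
25^4 ≡ 24 (mod 29)
25^8 ≡ 25 (mod 29)
25^14 = 25^(8+4+2) ≡ 1 (mod 29).
Result is 1, so (83/29) = 1.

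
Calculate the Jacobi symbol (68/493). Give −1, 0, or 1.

0

Pull out 2^2: since 493 ≡ 5 (mod 8), (2/493) = -1, so (2/493)^2 = +1.
Reciprocity: 17 ≡ 1 and 493 ≡ 1 (mod 4), so (17/493) = +(493/17).
Reduce top mod 17: now compute (0/17).
Top reduces to 0: gcd > 1, so the symbol is 0.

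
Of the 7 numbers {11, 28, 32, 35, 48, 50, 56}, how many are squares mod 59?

(11/59) = -1 → non-residue.
(28/59) = +1 → QR.
(32/59) = -1 → non-residue.
(35/59) = +1 → QR.
(48/59) = +1 → QR.
(50/59) = -1 → non-residue.
(56/59) = -1 → non-residue.
Total quadratic residues among the 7: 3.

3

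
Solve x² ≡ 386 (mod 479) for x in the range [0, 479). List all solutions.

Since 479 ≡ 3 (mod 4), a square root of 386 is 386^((479+1)/4) = 386^120 mod 479.
Repeated squaring: 386^2≡27, 386^4≡250, 386^8≡230, 386^16≡210, 386^32≡32, 386^64≡66 (mod 479).
386^120 = 386^(64+32+16+8) ≡ 323 (mod 479).
Check: 323² = 104329 ≡ 386 (mod 479). The two roots are 156 and 323.

156, 323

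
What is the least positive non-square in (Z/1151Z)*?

13

(2/1151) = +1, so 2 is a residue.
(3/1151) = +1, so 3 is a residue.
(4/1151) = +1, so 4 is a residue.
(5/1151) = +1, so 5 is a residue.
(6/1151) = +1, so 6 is a residue.
(7/1151) = +1, so 7 is a residue.
(8/1151) = +1, so 8 is a residue.
(9/1151) = +1, so 9 is a residue.
(10/1151) = +1, so 10 is a residue.
(11/1151) = +1, so 11 is a residue.
(12/1151) = +1, so 12 is a residue.
(13/1151) = −1, so 13 is the smallest positive non-residue mod 1151.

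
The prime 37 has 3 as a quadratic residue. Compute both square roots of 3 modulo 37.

37 ≡ 1 (mod 4), so we find a root by search.
Trying successive values, 15² = 225 ≡ 3 (mod 37). The other root is 37 − 15 = 22.

15, 22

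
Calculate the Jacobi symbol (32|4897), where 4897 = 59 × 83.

1

Pull out 2^5: since 4897 ≡ 1 (mod 8), (2/4897) = +1, so (2/4897)^5 = +1.
Reached (1/4897) = 1. Collecting the sign flips along the way, the symbol is +1.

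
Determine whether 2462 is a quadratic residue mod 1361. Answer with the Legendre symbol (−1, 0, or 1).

First reduce: 2462 ≡ 1101 (mod 1361).
Reciprocity: 1101 ≡ 1 and 1361 ≡ 1 (mod 4), so (1101/1361) = +(1361/1101).
Reduce top mod 1101: now compute (260/1101).
Pull out 2^2: since 1101 ≡ 5 (mod 8), (2/1101) = -1, so (2/1101)^2 = +1.
Reciprocity: 65 ≡ 1 and 1101 ≡ 1 (mod 4), so (65/1101) = +(1101/65).
Reduce top mod 65: now compute (61/65).
Reciprocity: 61 ≡ 1 and 65 ≡ 1 (mod 4), so (61/65) = +(65/61).
Reduce top mod 61: now compute (4/61).
Pull out 2^2: since 61 ≡ 5 (mod 8), (2/61) = -1, so (2/61)^2 = +1.
Reached (1/61) = 1. Collecting the sign flips along the way, the symbol is +1.

1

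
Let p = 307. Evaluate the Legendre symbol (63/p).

1

Reciprocity: 63 ≡ 3 and 307 ≡ 3 (mod 4), so (63/307) = −(307/63).
Reduce top mod 63: now compute (55/63).
Reciprocity: 55 ≡ 3 and 63 ≡ 3 (mod 4), so (55/63) = −(63/55).
Reduce top mod 55: now compute (8/55).
Pull out 2^3: since 55 ≡ 7 (mod 8), (2/55) = +1, so (2/55)^3 = +1.
Reached (1/55) = 1. Collecting the sign flips along the way, the symbol is +1.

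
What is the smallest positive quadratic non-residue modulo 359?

(2/359) = +1, so 2 is a residue.
(3/359) = +1, so 3 is a residue.
(4/359) = +1, so 4 is a residue.
(5/359) = +1, so 5 is a residue.
(6/359) = +1, so 6 is a residue.
(7/359) = −1, so 7 is the smallest positive non-residue mod 359.

7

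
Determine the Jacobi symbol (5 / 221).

Reciprocity: 5 ≡ 1 and 221 ≡ 1 (mod 4), so (5/221) = +(221/5).
Reduce top mod 5: now compute (1/5).
Reached (1/5) = 1. Collecting the sign flips along the way, the symbol is +1.

1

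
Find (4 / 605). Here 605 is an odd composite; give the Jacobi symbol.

Pull out 2^2: since 605 ≡ 5 (mod 8), (2/605) = -1, so (2/605)^2 = +1.
Reached (1/605) = 1. Collecting the sign flips along the way, the symbol is +1.

1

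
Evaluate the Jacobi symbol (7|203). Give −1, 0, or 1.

Reciprocity: 7 ≡ 3 and 203 ≡ 3 (mod 4), so (7/203) = −(203/7).
Reduce top mod 7: now compute (0/7).
Top reduces to 0: gcd > 1, so the symbol is 0.

0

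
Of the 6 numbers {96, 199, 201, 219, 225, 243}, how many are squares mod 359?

4

(96/359) = +1 → QR.
(199/359) = -1 → non-residue.
(201/359) = -1 → non-residue.
(219/359) = +1 → QR.
(225/359) = +1 → QR.
(243/359) = +1 → QR.
Total quadratic residues among the 6: 4.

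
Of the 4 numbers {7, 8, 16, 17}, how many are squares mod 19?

3

(7/19) = +1 → QR.
(8/19) = -1 → non-residue.
(16/19) = +1 → QR.
(17/19) = +1 → QR.
Total quadratic residues among the 4: 3.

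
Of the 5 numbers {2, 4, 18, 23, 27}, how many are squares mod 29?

(2/29) = -1 → non-residue.
(4/29) = +1 → QR.
(18/29) = -1 → non-residue.
(23/29) = +1 → QR.
(27/29) = -1 → non-residue.
Total quadratic residues among the 5: 2.

2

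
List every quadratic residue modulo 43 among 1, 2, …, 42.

1 4 6 9 10 11 13 14 15 16 17 21 23 24 25 31 35 36 38 40 41

Square k = 1,…,21 (k and 43−k give the same square):
1²=1, 2²=4, 3²=9, 4²=16, 5²=25, 6²=36, 7²≡6, 8²≡21, 9²≡38, 10²≡14, 11²≡35, 12²≡15, 13²≡40, 14²≡24, 15²≡10, 16²≡41, 17²≡31, 18²≡23, 19²≡17, 20²≡13, 21²≡11 (mod 43).
So the quadratic residues mod 43 are {1, 4, 6, 9, 10, 11, 13, 14, 15, 16, 17, 21, 23, 24, 25, 31, 35, 36, 38, 40, 41}.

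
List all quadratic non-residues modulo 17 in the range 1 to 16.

Square k = 1,…,8 (k and 17−k give the same square):
1²=1, 2²=4, 3²=9, 4²=16, 5²≡8, 6²≡2, 7²≡15, 8²≡13 (mod 17).
The residues are {1, 2, 4, 8, 9, 13, 15, 16}; the non-residues are the remaining 8 nonzero classes.

3, 5, 6, 7, 10, 11, 12, 14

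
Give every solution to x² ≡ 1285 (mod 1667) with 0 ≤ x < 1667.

219, 1448

Since 1667 ≡ 3 (mod 4), a square root of 1285 is 1285^((1667+1)/4) = 1285^417 mod 1667.
Repeated squaring: 1285^2≡895, 1285^4≡865, 1285^8≡1409, 1285^16≡1551, 1285^32≡120, 1285^64≡1064, 1285^128≡203, 1285^256≡1201 (mod 1667).
1285^417 = 1285^(256+128+32+1) ≡ 219 (mod 1667).
Check: 219² = 47961 ≡ 1285 (mod 1667). The two roots are 219 and 1448.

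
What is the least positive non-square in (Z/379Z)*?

(2/379) = −1, so 2 is the smallest positive non-residue mod 379.

2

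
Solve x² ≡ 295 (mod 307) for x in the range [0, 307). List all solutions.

Since 307 ≡ 3 (mod 4), a square root of 295 is 295^((307+1)/4) = 295^77 mod 307.
Repeated squaring: 295^2≡144, 295^4≡167, 295^8≡259, 295^16≡155, 295^32≡79, 295^64≡101 (mod 307).
295^77 = 295^(64+8+4+1) ≡ 70 (mod 307).
Check: 70² = 4900 ≡ 295 (mod 307). The two roots are 70 and 237.

70, 237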